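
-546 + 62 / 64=-545.03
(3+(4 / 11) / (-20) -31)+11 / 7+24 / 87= -292198 / 11165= -26.17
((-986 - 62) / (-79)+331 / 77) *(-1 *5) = -534225 / 6083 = -87.82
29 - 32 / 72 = 257 / 9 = 28.56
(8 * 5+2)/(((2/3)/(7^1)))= 441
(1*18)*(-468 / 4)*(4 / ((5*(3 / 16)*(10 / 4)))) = -89856 / 25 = -3594.24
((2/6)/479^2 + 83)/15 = 11426162/2064969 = 5.53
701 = 701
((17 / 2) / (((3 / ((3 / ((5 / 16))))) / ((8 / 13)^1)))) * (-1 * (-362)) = 393856 / 65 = 6059.32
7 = 7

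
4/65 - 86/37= -5442/2405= -2.26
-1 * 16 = -16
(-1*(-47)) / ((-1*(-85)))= 47 / 85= 0.55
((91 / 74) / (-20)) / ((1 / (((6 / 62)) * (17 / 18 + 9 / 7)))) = -3653 / 275280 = -0.01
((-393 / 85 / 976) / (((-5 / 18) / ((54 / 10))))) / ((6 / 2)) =31833 / 1037000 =0.03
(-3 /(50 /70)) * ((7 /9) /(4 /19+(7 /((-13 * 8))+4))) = -0.79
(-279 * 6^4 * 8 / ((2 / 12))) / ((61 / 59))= -1024005888 / 61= -16786981.77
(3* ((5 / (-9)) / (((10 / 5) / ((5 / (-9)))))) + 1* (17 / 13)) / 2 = 0.89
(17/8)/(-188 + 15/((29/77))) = -493/34376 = -0.01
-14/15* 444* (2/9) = -4144/45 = -92.09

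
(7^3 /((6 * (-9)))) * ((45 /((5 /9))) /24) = -343 /16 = -21.44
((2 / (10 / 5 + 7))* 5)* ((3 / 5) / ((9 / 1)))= 2 / 27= 0.07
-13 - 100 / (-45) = -97 / 9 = -10.78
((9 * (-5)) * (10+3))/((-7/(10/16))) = 2925/56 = 52.23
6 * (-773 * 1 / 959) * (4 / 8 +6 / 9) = -773 / 137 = -5.64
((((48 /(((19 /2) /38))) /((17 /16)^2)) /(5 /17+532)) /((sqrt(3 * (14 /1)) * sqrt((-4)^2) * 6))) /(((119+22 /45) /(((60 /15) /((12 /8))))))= 40960 * sqrt(42) /5790120287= 0.00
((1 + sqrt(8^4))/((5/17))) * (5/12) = 1105/12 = 92.08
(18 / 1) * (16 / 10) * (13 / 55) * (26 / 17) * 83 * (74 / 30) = 49823904 / 23375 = 2131.50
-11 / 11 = -1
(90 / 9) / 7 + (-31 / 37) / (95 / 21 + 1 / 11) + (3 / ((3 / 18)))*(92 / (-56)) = -7820201 / 276094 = -28.32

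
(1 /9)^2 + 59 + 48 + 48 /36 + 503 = 49519 /81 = 611.35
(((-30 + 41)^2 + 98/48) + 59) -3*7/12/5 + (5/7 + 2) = 154901/840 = 184.41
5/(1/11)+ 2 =57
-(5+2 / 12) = -31 / 6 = -5.17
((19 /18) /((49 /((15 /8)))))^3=0.00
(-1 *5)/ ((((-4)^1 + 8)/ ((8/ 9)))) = -10/ 9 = -1.11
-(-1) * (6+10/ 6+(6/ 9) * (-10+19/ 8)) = 2.58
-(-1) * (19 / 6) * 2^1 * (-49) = -931 / 3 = -310.33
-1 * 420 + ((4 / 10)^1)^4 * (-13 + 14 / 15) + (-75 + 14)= -4512271 / 9375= -481.31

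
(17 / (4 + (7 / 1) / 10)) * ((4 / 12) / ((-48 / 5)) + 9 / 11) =105485 / 37224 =2.83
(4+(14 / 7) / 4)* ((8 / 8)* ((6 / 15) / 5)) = 9 / 25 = 0.36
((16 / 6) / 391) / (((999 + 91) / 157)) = 628 / 639285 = 0.00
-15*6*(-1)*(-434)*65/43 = -2538900/43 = -59044.19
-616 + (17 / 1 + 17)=-582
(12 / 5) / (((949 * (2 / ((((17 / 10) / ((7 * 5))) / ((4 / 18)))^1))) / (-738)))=-169371 / 830375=-0.20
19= 19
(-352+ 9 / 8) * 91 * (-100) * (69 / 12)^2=3378154325 / 32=105567322.66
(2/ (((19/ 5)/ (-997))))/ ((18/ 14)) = -69790/ 171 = -408.13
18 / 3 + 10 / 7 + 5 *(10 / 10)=87 / 7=12.43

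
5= 5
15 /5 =3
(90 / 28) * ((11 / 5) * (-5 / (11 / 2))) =-45 / 7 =-6.43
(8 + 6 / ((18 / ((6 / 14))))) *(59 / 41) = 3363 / 287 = 11.72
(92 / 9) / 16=23 / 36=0.64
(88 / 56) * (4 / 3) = 44 / 21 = 2.10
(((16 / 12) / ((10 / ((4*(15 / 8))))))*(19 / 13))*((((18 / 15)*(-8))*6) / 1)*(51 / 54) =-5168 / 65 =-79.51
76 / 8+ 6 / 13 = 259 / 26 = 9.96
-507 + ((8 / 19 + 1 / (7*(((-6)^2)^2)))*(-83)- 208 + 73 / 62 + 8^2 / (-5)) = -20347139227 / 26717040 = -761.58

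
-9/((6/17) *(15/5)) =-17/2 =-8.50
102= 102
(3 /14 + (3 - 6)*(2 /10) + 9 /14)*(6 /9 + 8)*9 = 702 /35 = 20.06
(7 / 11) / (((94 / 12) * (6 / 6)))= 0.08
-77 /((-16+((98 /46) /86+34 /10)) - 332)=761530 /3407849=0.22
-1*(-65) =65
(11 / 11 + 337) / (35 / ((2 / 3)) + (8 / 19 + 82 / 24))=77064 / 12845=6.00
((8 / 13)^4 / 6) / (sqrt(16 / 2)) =512 * sqrt(2) / 85683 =0.01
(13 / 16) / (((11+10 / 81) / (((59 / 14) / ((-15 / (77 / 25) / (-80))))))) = 227799 / 45050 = 5.06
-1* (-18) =18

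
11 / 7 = 1.57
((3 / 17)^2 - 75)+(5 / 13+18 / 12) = -549155 / 7514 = -73.08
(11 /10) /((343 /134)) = 737 /1715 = 0.43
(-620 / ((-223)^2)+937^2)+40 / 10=43660718697 / 49729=877972.99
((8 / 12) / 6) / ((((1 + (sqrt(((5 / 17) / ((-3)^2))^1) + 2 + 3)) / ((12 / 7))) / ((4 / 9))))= 544 / 38521 -16 * sqrt(85) / 346689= 0.01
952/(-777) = -136/111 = -1.23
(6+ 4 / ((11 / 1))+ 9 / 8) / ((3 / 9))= 1977 / 88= 22.47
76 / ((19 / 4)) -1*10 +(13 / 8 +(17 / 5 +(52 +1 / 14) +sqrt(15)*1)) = 66.97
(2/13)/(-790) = -1/5135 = -0.00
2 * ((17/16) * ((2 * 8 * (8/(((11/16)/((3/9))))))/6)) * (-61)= -132736/99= -1340.77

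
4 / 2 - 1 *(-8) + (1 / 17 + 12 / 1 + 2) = 409 / 17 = 24.06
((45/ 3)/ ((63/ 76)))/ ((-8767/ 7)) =-380/ 26301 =-0.01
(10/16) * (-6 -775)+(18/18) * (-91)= -4633/8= -579.12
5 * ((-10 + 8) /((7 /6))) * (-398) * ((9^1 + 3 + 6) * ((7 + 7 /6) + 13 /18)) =3820800 /7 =545828.57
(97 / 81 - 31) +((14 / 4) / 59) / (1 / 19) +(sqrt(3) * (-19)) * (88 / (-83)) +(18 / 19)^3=-1824165605 / 65558322 +1672 * sqrt(3) / 83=7.07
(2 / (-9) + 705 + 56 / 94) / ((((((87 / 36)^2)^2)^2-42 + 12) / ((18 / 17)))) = 256589857161216 / 389390222702719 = 0.66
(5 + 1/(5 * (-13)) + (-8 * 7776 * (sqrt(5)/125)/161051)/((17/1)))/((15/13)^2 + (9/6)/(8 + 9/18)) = 5967/1805-876096 * sqrt(5)/7267426375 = 3.31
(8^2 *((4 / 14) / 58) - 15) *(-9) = 132.16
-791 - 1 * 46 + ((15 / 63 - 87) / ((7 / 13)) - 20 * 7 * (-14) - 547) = 60986 / 147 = 414.87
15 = 15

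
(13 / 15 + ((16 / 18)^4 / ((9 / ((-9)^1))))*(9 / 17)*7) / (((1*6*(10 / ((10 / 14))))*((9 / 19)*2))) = -1703483 / 93691080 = -0.02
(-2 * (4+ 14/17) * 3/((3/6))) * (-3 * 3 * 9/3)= 1562.82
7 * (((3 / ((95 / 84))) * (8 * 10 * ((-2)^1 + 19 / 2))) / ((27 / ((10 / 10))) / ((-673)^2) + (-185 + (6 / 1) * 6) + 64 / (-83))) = -74.39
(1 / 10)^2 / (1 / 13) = 13 / 100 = 0.13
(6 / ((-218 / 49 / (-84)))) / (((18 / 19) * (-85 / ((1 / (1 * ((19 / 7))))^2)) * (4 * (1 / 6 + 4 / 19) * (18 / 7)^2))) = -823543 / 43026660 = -0.02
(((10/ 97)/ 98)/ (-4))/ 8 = -5/ 152096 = -0.00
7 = 7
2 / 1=2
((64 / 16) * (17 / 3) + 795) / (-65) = -2453 / 195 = -12.58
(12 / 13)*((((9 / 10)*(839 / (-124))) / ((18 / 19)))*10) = -47823 / 806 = -59.33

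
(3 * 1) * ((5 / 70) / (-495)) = -1 / 2310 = -0.00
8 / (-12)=-2 / 3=-0.67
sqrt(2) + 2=3.41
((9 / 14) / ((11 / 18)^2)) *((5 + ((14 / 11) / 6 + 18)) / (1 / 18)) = 6700968 / 9317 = 719.22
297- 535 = -238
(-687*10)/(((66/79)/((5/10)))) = -90455/22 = -4111.59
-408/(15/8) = -1088/5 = -217.60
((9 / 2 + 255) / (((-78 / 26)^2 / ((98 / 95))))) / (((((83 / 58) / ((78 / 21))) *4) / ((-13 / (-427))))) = 847873 / 1442955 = 0.59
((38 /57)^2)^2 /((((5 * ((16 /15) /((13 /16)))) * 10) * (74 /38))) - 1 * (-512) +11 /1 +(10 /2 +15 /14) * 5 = 619141969 /1118880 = 553.36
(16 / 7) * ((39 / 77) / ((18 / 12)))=0.77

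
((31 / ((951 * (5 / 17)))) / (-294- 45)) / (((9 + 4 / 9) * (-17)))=31 / 15223925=0.00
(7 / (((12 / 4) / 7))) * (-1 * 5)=-245 / 3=-81.67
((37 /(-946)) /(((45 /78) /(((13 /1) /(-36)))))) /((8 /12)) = 0.04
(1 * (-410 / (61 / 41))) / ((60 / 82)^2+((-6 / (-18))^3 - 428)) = 152591094 / 236675791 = 0.64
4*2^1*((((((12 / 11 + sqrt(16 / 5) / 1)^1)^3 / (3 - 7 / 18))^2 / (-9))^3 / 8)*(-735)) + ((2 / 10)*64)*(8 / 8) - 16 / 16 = 280891284532833829856282680652891947008*sqrt(5) / 2128250920936362219545865491796875 + 6909288318613735453638828955493422056007 / 23410760130299984415004520409765625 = 590254.24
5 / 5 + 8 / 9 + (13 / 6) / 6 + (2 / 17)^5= 2.25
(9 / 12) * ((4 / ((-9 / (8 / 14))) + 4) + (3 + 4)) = 677 / 84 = 8.06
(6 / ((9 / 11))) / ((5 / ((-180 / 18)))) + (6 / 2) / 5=-211 / 15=-14.07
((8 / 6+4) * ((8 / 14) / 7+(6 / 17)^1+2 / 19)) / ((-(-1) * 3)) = 45568 / 47481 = 0.96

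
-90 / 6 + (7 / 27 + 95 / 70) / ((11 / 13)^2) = -582811 / 45738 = -12.74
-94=-94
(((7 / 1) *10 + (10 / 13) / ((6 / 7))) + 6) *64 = 191936 / 39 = 4921.44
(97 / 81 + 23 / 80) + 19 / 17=286711 / 110160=2.60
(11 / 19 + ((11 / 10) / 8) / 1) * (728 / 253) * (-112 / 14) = -36036 / 2185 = -16.49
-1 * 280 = -280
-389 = -389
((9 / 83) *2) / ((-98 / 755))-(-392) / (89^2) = -52228931 / 32214707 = -1.62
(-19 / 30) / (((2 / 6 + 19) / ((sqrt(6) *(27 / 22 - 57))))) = 4.48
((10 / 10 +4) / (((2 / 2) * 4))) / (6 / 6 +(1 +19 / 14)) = 35 / 94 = 0.37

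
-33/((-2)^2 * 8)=-33/32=-1.03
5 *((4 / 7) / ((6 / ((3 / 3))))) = 10 / 21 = 0.48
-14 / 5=-2.80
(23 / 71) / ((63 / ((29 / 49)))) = 667 / 219177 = 0.00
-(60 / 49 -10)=430 / 49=8.78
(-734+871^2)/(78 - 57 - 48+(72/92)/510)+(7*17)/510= -3704239673/131955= -28071.99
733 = 733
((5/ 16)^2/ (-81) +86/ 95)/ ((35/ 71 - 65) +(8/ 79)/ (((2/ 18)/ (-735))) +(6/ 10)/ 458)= -2287523568581/ 1858188850770816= -0.00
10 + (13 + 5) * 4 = 82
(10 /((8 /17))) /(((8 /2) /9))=765 /16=47.81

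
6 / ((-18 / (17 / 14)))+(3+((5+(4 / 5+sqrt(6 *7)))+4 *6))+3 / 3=sqrt(42)+7013 / 210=39.88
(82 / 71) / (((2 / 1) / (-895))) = -36695 / 71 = -516.83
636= 636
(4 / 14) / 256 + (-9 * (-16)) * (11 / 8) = 177409 / 896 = 198.00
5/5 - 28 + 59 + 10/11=362/11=32.91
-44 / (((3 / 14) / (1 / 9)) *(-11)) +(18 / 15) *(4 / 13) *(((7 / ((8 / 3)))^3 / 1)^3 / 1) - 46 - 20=62454447910021 / 29444014080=2121.13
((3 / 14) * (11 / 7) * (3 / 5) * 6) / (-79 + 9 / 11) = -3267 / 210700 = -0.02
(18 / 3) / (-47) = -6 / 47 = -0.13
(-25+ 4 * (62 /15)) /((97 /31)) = -3937 /1455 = -2.71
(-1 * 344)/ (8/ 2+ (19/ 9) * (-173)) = 3096/ 3251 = 0.95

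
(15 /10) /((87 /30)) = 15 /29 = 0.52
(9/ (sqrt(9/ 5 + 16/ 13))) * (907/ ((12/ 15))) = 40815 * sqrt(12805)/ 788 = 5861.16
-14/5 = -2.80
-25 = -25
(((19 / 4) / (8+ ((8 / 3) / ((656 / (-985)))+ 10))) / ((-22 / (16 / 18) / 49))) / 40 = -38171 / 2272380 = -0.02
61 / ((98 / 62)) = 1891 / 49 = 38.59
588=588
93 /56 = 1.66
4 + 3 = 7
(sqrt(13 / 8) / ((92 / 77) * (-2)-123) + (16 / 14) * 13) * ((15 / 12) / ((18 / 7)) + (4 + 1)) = 5135 / 63-6083 * sqrt(26) / 556128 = 81.45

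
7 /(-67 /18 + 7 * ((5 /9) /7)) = -42 /19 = -2.21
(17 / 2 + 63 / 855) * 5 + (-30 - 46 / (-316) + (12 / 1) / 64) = 317047 / 24016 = 13.20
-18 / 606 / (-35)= 3 / 3535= 0.00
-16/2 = -8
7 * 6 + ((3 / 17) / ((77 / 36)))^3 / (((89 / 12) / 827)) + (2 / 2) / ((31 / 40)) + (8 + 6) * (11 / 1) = 1221277223722324 / 6188289749411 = 197.35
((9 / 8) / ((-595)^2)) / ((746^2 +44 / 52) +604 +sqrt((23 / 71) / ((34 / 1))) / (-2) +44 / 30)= 13689*sqrt(55522) / 6455375336706292020820964 +2707388805771 / 474659951228403825060365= 0.00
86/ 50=43/ 25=1.72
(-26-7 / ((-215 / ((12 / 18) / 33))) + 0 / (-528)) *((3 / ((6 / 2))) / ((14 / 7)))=-276698 / 21285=-13.00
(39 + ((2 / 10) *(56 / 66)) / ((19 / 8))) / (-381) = -122489 / 1194435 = -0.10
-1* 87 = -87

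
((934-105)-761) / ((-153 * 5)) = -4 / 45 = -0.09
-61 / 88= -0.69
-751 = -751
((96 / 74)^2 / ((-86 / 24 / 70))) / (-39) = 645120 / 765271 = 0.84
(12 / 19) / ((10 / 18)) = 108 / 95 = 1.14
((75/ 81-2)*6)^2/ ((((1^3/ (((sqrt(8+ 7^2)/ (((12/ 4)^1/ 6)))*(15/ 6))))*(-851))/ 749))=-12598180*sqrt(57)/ 68931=-1379.85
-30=-30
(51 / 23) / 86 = 51 / 1978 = 0.03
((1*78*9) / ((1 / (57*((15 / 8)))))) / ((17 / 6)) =26479.85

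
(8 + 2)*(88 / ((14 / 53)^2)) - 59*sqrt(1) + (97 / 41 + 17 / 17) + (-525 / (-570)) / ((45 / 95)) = 12558.15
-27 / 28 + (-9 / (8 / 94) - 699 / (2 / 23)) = -8145.21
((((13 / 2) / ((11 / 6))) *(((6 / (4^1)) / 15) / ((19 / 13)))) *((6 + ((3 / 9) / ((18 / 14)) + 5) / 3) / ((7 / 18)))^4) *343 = 210288375744512 / 15997905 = 13144744.62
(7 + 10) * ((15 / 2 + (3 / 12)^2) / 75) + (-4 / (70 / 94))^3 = -315416501 / 2058000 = -153.26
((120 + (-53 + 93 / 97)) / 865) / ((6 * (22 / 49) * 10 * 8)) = 5047 / 13844325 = 0.00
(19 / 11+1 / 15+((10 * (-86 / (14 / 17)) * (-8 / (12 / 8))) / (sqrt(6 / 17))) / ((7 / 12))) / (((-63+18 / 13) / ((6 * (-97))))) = 746512 / 44055+589946240 * sqrt(102) / 39249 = 151821.19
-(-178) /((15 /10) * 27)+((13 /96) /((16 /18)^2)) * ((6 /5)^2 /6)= 9198893 /2073600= 4.44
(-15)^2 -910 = -685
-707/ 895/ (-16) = 707/ 14320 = 0.05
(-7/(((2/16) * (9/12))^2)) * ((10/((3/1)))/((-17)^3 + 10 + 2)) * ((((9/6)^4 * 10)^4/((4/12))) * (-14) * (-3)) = 2197176384375/4901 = 448311851.54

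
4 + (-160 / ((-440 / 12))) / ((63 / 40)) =1564 / 231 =6.77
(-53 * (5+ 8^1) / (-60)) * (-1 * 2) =-689 / 30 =-22.97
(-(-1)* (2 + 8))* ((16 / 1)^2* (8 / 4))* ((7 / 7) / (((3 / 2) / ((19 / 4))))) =48640 / 3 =16213.33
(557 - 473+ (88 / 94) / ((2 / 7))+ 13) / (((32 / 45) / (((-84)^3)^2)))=2328282594852480 / 47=49537927550052.77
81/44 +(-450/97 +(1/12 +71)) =68.29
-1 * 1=-1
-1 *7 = -7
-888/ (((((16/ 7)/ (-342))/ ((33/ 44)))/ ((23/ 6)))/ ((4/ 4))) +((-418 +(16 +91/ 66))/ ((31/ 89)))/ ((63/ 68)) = 196312257781/ 515592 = 380751.17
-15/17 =-0.88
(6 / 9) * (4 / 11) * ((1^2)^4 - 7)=-16 / 11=-1.45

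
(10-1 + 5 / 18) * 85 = 14195 / 18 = 788.61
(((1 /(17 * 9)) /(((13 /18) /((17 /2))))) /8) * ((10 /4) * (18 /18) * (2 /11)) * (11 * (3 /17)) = 0.01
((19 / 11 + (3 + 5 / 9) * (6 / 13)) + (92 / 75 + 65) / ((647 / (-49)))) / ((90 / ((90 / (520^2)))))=-0.00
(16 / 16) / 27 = 1 / 27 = 0.04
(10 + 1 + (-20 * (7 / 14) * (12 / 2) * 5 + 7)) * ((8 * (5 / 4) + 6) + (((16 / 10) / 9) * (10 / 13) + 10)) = -287452 / 39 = -7370.56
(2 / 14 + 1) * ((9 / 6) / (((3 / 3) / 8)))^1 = 96 / 7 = 13.71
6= 6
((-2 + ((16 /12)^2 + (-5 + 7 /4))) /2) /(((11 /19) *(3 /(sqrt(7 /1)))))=-2375 *sqrt(7) /2376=-2.64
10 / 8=1.25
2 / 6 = 1 / 3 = 0.33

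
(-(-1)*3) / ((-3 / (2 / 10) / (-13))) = 13 / 5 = 2.60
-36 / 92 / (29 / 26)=-234 / 667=-0.35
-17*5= -85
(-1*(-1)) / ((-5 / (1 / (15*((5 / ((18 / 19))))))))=-6 / 2375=-0.00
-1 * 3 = -3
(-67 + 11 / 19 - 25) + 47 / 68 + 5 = -110763 / 1292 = -85.73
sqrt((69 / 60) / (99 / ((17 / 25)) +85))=sqrt(391) / 280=0.07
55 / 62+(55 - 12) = 2721 / 62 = 43.89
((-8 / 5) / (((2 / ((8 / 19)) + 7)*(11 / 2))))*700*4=-35840 / 517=-69.32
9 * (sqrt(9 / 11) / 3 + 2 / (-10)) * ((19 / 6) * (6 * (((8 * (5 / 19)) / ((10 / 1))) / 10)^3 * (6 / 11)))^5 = -2293235712 / 150667473127000251922607421875 + 2293235712 * sqrt(11) / 331468440879400554229736328125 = 0.00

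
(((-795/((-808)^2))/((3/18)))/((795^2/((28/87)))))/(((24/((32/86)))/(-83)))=581/121354972380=0.00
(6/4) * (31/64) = 93/128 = 0.73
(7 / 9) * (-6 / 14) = -1 / 3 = -0.33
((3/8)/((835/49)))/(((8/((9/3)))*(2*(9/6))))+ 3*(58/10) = 930003/53440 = 17.40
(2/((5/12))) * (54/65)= 1296/325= 3.99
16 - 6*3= -2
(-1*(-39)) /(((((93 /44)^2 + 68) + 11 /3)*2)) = 113256 /442187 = 0.26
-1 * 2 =-2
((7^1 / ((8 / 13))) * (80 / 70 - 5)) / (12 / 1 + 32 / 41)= -14391 / 4192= -3.43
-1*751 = -751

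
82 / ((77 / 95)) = 7790 / 77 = 101.17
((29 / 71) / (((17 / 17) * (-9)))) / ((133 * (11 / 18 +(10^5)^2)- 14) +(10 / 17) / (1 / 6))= -986 / 28895580001538357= -0.00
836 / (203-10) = 836 / 193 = 4.33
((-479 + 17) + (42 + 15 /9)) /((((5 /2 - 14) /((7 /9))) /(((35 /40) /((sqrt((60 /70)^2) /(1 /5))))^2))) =4218557 /3576960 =1.18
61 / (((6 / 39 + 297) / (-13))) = -10309 / 3863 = -2.67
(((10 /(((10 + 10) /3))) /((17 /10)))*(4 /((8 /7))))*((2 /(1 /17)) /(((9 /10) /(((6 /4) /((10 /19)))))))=665 /2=332.50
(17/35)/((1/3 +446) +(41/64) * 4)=816/754145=0.00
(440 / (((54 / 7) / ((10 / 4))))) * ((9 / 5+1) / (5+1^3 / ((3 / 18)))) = 980 / 27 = 36.30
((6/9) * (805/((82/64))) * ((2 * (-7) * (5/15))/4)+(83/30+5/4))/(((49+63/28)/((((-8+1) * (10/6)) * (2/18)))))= 25037299/2042415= 12.26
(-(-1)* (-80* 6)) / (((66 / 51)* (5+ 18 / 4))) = -8160 / 209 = -39.04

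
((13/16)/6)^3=0.00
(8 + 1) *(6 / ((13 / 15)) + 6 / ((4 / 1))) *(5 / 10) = 1971 / 52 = 37.90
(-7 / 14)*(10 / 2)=-5 / 2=-2.50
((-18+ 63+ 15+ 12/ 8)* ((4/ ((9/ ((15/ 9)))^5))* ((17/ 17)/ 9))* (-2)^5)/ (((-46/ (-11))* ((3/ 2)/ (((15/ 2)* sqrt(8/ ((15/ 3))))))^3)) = -3608000000* sqrt(10)/ 990074583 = -11.52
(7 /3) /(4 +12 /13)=91 /192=0.47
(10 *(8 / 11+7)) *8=6800 / 11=618.18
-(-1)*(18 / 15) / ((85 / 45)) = 54 / 85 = 0.64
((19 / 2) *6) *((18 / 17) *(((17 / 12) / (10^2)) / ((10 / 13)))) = 2223 / 2000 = 1.11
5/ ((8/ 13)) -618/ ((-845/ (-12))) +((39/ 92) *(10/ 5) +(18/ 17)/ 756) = 10984447/ 55506360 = 0.20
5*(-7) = -35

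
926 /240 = 463 /120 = 3.86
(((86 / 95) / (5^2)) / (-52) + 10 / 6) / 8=308621 / 1482000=0.21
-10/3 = -3.33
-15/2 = -7.50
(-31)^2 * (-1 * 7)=-6727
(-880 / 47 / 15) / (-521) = 176 / 73461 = 0.00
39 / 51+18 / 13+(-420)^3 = -74087997.85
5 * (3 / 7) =2.14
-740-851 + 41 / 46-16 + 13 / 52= -147739 / 92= -1605.86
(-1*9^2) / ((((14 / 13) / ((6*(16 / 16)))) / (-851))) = 2688309 / 7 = 384044.14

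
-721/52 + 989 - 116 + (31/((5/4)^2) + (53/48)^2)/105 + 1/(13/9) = 9659828731/11232000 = 860.03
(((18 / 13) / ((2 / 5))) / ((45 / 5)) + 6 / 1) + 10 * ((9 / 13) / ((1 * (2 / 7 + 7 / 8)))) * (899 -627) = 275255 / 169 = 1628.73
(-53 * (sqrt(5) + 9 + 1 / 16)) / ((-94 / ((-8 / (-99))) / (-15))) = -38425 / 6204-1060 * sqrt(5) / 1551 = -7.72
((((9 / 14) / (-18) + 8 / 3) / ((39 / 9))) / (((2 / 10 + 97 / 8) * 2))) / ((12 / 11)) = 55 / 2436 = 0.02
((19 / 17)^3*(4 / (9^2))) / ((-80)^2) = 6859 / 636724800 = 0.00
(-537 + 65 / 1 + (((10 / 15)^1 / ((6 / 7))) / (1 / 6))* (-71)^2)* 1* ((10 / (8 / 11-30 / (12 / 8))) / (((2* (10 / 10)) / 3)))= -1901845 / 106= -17941.93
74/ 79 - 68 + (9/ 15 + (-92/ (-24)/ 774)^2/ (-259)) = -146643603942827/ 2206384926480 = -66.46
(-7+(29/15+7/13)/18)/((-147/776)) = 9346144/257985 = 36.23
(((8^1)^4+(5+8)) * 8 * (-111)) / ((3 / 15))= -18243960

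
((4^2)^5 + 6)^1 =1048582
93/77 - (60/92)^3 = 871656/936859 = 0.93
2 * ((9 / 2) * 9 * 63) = 5103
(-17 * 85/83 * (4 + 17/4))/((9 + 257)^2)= -47685/23490992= -0.00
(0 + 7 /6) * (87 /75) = 203 /150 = 1.35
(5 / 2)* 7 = 35 / 2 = 17.50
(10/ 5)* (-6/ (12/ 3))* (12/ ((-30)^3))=1/ 750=0.00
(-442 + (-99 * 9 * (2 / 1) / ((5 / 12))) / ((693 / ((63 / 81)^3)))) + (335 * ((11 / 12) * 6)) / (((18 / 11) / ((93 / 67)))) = 603727 / 540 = 1118.01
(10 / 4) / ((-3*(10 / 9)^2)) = -27 / 40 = -0.68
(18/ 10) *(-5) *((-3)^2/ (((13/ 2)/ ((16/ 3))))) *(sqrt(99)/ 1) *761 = -1972512 *sqrt(11)/ 13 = -503237.09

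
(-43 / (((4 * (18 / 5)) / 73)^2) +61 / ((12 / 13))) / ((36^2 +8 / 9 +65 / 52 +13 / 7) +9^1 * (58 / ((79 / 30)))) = -2978512747 / 4295036304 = -0.69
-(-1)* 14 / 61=14 / 61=0.23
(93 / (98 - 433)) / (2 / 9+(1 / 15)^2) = -1395 / 1139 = -1.22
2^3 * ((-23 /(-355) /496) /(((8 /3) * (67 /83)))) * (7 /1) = 0.00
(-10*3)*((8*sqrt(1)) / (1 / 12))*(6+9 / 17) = -319680 / 17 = -18804.71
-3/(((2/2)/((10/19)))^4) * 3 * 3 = -270000/130321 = -2.07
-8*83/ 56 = -83/ 7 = -11.86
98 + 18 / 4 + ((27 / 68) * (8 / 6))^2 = 59407 / 578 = 102.78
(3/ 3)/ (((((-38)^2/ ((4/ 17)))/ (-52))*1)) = -52/ 6137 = -0.01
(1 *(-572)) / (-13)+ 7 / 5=227 / 5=45.40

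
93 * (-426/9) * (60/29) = -264120/29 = -9107.59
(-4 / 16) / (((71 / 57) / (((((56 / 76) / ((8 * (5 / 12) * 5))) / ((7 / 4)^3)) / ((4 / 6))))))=-216 / 86975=-0.00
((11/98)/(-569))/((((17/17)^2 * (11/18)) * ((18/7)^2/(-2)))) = 1/10242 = 0.00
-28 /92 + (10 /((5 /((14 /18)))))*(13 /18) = 1526 /1863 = 0.82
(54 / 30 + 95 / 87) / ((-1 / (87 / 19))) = -13.24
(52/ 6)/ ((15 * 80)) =13/ 1800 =0.01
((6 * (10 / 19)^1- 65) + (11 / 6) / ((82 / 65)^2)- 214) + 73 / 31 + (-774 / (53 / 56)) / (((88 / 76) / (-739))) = 521677.15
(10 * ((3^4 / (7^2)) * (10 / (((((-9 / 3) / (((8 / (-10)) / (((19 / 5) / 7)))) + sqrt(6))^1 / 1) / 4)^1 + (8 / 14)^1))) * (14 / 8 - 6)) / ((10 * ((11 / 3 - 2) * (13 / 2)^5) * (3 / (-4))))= 170615808 / 25826769787 - 5640192 * sqrt(6) / 3689538541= 0.00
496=496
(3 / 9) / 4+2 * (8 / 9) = 1.86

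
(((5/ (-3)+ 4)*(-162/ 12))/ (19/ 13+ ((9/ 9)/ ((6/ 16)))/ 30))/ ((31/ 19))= -700245/ 56234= -12.45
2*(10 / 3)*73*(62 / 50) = 9052 / 15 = 603.47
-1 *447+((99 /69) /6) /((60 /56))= -154138 /345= -446.78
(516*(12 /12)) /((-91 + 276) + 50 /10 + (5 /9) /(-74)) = 343656 /126535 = 2.72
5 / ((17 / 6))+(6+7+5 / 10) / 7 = 879 / 238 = 3.69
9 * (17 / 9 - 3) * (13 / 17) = -130 / 17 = -7.65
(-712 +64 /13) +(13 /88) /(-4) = -3235753 /4576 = -707.11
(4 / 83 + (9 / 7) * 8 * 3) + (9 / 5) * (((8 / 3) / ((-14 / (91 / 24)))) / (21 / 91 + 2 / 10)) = 129621 / 4648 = 27.89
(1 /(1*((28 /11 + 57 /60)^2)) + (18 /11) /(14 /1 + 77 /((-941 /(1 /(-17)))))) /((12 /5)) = 144778134253 /1748809413582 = 0.08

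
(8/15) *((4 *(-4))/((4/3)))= -32/5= -6.40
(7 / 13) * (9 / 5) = 63 / 65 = 0.97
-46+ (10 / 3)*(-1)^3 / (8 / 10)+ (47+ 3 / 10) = -43 / 15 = -2.87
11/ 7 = 1.57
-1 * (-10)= 10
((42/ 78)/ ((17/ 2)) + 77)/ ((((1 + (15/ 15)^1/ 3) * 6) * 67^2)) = 17031/ 7936552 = 0.00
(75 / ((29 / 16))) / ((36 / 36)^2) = 1200 / 29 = 41.38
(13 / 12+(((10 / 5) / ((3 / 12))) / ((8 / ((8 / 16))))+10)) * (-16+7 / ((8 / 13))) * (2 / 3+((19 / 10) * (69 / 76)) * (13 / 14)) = -19599973 / 161280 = -121.53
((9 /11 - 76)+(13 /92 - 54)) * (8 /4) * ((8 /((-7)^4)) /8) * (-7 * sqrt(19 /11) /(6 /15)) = 2.47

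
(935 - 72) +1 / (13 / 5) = 11224 / 13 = 863.38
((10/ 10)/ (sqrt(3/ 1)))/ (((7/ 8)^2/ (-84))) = -256 * sqrt(3)/ 7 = -63.34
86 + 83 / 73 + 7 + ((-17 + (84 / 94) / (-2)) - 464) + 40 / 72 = -386.75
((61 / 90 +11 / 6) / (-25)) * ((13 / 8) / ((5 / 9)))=-1469 / 5000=-0.29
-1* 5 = -5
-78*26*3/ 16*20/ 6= -2535/ 2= -1267.50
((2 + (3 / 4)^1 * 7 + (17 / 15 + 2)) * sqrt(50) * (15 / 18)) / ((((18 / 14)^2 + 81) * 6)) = 30527 * sqrt(2) / 349920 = 0.12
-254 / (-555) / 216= 127 / 59940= 0.00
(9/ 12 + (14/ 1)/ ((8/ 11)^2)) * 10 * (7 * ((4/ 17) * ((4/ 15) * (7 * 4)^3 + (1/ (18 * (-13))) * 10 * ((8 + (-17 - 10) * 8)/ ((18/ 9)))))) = 401828882/ 153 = 2626332.56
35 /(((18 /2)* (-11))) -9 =-9.35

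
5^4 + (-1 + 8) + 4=636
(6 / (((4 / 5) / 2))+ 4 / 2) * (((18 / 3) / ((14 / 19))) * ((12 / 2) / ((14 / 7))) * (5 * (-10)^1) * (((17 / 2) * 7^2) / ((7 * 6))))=-411825 / 2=-205912.50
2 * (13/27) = 26/27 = 0.96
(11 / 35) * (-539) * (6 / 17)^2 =-30492 / 1445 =-21.10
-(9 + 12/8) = -21/2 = -10.50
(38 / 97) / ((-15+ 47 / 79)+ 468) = 79 / 91471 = 0.00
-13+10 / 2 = -8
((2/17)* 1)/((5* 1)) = 2/85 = 0.02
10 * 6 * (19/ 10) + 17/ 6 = 701/ 6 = 116.83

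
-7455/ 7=-1065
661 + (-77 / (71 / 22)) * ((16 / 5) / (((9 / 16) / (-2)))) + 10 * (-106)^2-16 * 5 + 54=361886353 / 3195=113266.46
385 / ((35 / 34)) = 374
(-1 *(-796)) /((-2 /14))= -5572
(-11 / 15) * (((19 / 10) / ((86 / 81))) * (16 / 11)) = -2052 / 1075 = -1.91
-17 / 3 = -5.67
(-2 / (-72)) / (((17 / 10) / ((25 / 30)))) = 25 / 1836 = 0.01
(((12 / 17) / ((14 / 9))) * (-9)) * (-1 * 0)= 0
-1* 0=0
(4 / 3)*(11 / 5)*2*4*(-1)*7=-2464 / 15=-164.27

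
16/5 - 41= -189/5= -37.80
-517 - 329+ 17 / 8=-6751 / 8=-843.88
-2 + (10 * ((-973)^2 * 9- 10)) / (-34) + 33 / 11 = -42602738 / 17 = -2506043.41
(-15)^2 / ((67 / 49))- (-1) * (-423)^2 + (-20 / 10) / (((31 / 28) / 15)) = 371921028 / 2077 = 179066.46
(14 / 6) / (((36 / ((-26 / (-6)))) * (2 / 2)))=91 / 324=0.28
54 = 54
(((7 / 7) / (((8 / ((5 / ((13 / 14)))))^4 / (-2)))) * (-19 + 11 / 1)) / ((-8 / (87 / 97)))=-130554375 / 354613376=-0.37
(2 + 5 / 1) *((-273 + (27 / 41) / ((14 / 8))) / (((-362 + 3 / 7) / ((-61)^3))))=-124317720681 / 103771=-1198000.60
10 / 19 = 0.53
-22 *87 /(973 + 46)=-1914 /1019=-1.88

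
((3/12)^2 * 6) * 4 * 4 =6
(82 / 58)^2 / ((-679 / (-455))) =109265 / 81577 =1.34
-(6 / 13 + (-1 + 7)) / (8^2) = -21 / 208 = -0.10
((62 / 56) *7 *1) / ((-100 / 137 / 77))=-327019 / 400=-817.55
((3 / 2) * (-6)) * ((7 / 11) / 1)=-63 / 11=-5.73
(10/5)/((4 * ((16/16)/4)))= 2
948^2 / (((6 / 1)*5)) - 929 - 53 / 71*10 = 10302219 / 355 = 29020.34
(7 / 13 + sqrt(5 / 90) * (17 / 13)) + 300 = 17 * sqrt(2) / 78 + 3907 / 13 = 300.85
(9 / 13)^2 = 81 / 169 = 0.48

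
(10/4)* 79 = 197.50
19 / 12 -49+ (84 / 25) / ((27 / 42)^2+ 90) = -27987073 / 590700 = -47.38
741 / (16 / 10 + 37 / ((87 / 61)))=322335 / 11981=26.90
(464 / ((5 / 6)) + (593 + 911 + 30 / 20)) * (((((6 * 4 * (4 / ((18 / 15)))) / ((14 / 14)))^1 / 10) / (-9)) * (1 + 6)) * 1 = -577444 / 45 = -12832.09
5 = 5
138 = 138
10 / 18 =5 / 9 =0.56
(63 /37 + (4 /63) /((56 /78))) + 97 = 98.79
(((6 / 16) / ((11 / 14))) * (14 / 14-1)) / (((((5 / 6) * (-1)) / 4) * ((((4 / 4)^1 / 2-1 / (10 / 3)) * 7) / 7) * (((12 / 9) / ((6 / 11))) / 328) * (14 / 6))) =0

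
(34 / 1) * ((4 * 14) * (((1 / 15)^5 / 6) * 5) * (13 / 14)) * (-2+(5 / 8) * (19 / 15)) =-6409 / 2733750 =-0.00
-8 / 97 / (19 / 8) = -64 / 1843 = -0.03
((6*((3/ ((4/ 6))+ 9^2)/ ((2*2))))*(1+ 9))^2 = 6579225/ 4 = 1644806.25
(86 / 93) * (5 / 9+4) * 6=7052 / 279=25.28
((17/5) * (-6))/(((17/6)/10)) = -72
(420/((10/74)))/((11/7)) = 21756/11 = 1977.82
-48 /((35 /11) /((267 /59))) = -68.27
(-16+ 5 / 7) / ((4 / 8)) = -214 / 7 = -30.57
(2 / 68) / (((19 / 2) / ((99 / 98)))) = 99 / 31654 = 0.00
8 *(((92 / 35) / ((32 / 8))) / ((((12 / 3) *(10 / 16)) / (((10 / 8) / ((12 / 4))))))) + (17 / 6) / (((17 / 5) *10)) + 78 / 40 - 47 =-9259 / 210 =-44.09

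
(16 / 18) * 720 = 640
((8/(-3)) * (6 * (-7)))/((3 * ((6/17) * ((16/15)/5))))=2975/6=495.83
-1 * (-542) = 542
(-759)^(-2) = 1/576081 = 0.00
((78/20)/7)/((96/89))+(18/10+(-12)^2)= 327749/2240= 146.32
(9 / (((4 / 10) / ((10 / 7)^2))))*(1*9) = 20250 / 49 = 413.27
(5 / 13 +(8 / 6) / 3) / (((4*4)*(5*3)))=97 / 28080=0.00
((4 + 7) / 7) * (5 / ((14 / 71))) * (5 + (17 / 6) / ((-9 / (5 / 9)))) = 1308175 / 6804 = 192.27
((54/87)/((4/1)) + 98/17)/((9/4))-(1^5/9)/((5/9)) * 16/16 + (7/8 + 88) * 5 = 79299139/177480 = 446.81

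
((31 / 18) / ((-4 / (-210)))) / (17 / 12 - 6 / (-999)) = 63.55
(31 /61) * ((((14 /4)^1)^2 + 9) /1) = 2635 /244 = 10.80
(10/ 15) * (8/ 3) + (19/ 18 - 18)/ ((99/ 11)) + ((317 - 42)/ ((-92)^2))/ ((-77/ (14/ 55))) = -396097/ 3770712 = -0.11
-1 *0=0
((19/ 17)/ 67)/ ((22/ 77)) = 133/ 2278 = 0.06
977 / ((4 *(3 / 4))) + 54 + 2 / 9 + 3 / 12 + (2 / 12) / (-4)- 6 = 26935 / 72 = 374.10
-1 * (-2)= 2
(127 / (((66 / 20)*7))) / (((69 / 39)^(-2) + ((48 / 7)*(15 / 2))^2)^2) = 121901538010 / 155145861530740113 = 0.00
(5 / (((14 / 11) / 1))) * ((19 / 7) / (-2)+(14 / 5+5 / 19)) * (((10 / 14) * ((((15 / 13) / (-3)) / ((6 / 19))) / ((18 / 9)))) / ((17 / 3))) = -623975 / 1212848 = -0.51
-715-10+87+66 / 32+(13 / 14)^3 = -3485631 / 5488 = -635.14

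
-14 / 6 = -2.33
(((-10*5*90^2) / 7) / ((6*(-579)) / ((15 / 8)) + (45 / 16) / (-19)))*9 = 1846800000 / 6571789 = 281.02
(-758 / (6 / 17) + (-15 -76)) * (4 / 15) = -26864 / 45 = -596.98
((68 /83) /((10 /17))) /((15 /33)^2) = 69938 /10375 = 6.74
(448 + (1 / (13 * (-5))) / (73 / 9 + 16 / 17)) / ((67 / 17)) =685627799 / 6031675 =113.67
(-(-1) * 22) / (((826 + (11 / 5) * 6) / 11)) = 0.29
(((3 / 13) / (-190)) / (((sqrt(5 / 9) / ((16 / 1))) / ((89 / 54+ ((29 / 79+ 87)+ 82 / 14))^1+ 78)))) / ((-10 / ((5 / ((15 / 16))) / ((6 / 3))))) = 16519408*sqrt(5) / 30732975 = 1.20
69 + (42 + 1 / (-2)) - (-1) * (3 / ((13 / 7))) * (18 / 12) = 1468 / 13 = 112.92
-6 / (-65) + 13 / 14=929 / 910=1.02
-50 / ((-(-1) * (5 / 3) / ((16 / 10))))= -48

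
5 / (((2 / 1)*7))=5 / 14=0.36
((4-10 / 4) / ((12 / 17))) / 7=17 / 56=0.30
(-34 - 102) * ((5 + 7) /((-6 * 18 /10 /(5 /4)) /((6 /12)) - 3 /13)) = 176800 /1897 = 93.20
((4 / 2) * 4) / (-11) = -8 / 11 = -0.73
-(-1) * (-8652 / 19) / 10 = -4326 / 95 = -45.54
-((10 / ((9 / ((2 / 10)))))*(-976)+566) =-3142 / 9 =-349.11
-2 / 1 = -2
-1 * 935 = -935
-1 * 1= -1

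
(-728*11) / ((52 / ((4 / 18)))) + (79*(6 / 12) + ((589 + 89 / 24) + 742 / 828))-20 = 319543 / 552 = 578.88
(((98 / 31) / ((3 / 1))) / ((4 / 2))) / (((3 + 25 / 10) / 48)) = 4.60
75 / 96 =25 / 32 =0.78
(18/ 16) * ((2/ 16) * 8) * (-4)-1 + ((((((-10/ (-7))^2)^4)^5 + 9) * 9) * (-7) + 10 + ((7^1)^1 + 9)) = -180000994131242381938226916484086738833299/ 1819087360259722281640410039778286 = -98951264.28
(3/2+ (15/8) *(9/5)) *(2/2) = 39/8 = 4.88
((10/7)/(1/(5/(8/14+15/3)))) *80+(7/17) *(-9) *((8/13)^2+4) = 744140/8619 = 86.34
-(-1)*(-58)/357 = -58/357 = -0.16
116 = 116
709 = 709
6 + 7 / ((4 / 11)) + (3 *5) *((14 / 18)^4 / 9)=2036003 / 78732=25.86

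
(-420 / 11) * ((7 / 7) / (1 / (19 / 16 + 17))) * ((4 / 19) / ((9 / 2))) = -6790 / 209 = -32.49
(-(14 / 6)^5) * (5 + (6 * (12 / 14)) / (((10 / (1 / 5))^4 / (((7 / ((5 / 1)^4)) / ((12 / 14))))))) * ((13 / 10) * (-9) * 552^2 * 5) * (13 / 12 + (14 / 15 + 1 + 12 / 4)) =407470779968022038359 / 10986328125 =37088895883.31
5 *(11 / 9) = 55 / 9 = 6.11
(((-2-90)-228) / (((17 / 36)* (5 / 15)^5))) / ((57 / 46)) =-42923520 / 323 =-132890.15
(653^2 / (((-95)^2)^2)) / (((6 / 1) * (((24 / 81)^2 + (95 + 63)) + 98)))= 103617387 / 30411708560000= 0.00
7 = 7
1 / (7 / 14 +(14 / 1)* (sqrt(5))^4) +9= 6311 / 701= 9.00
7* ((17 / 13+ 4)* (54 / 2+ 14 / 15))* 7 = 472213 / 65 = 7264.82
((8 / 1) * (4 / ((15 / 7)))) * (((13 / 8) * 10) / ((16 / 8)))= 364 / 3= 121.33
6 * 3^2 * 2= 108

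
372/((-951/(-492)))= 61008/317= 192.45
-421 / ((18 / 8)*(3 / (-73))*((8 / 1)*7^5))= 30733 / 907578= 0.03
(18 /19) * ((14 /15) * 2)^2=1568 /475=3.30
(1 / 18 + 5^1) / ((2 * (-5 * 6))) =-91 / 1080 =-0.08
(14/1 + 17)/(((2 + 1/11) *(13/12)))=4092/299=13.69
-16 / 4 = -4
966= 966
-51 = -51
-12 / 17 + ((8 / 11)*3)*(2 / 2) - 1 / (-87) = 24199 / 16269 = 1.49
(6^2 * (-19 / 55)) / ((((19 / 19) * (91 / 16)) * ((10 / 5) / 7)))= -5472 / 715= -7.65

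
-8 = -8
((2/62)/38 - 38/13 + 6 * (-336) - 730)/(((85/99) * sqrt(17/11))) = -833520501 * sqrt(187)/4425746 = -2575.44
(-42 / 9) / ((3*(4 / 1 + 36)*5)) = -7 / 900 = -0.01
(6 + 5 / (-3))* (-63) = -273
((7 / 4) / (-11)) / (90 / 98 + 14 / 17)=-5831 / 63844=-0.09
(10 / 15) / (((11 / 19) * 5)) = 38 / 165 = 0.23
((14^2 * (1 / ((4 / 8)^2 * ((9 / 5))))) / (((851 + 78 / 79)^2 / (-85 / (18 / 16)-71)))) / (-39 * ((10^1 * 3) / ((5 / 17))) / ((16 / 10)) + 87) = 18439408960 / 503086821483699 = 0.00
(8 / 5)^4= 4096 / 625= 6.55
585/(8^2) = 585/64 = 9.14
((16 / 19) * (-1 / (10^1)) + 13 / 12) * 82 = 46699 / 570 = 81.93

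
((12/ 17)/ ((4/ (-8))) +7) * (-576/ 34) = -94.67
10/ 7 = 1.43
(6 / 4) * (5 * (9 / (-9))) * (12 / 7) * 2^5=-2880 / 7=-411.43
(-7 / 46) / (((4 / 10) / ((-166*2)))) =126.30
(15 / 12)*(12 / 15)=1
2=2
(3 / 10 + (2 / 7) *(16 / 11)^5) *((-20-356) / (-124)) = 1144618777 / 174740335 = 6.55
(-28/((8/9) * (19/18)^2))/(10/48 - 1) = 244944/6859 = 35.71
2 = 2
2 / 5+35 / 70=9 / 10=0.90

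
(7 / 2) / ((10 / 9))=63 / 20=3.15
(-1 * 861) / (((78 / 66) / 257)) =-2434047 / 13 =-187234.38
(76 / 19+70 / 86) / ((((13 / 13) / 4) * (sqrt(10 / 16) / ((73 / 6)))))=20148 * sqrt(10) / 215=296.34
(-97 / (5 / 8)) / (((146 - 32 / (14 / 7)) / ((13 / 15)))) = -388 / 375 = -1.03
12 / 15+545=2729 / 5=545.80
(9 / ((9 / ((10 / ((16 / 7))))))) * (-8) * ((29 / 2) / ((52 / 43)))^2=-54425315 / 10816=-5031.93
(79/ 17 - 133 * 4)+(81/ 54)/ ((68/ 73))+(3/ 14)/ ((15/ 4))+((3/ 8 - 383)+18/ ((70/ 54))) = -2128731/ 2380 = -894.42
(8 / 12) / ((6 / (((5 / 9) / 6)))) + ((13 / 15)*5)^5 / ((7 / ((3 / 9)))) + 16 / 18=751763 / 10206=73.66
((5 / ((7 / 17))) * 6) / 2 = 255 / 7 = 36.43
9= 9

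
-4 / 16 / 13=-1 / 52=-0.02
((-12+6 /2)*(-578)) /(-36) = -289 /2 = -144.50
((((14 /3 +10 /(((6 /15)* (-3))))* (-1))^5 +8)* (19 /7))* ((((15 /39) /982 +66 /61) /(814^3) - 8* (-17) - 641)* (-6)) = 93838079549430049949485 /17010336814789032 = 5516532.72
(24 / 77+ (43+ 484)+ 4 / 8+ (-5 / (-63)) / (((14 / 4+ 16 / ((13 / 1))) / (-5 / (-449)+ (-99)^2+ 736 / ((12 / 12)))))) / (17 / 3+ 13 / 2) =53932143649 / 931292901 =57.91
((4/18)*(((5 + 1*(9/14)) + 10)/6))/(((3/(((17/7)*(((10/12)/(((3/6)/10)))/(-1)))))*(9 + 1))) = -6205/7938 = -0.78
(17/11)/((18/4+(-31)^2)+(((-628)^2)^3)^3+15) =34/5078041760664044715297017023231320990867147622208579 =0.00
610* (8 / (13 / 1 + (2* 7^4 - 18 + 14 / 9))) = 43920 / 43187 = 1.02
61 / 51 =1.20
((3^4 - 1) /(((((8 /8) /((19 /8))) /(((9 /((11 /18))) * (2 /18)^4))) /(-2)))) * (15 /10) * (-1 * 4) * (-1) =-1520 /297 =-5.12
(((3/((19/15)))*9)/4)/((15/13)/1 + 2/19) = 5265/1244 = 4.23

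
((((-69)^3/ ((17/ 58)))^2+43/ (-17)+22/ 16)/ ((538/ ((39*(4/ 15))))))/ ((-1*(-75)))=37755816862831639/ 116611500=323774386.43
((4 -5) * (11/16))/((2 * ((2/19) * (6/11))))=-2299/384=-5.99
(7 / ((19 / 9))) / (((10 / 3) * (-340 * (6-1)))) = -189 / 323000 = -0.00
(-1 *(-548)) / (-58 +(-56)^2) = 274 / 1539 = 0.18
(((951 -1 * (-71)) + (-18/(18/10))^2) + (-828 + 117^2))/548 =13983/548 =25.52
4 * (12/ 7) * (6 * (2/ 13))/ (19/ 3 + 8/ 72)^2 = 11664/ 76531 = 0.15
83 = 83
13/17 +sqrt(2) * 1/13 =sqrt(2)/13 +13/17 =0.87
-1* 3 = -3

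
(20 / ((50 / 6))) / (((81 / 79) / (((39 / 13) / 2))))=158 / 45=3.51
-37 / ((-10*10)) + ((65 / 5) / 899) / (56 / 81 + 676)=227914607 / 615949850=0.37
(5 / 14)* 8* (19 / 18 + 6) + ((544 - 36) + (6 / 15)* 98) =178718 / 315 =567.36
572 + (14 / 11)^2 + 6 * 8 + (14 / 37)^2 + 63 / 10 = 1040380087 / 1656490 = 628.06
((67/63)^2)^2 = 20151121/15752961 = 1.28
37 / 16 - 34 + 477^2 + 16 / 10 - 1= 18199833 / 80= 227497.91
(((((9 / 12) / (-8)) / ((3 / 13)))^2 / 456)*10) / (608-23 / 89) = 0.00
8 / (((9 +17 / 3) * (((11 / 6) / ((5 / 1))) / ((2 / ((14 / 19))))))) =3420 / 847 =4.04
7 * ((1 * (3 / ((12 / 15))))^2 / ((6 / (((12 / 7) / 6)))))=75 / 16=4.69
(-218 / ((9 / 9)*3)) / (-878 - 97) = 218 / 2925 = 0.07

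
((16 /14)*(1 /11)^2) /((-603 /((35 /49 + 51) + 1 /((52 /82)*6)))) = -113518 /139432293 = -0.00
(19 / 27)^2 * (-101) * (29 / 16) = -90.65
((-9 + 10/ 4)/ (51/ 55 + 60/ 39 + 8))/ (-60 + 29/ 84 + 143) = -0.01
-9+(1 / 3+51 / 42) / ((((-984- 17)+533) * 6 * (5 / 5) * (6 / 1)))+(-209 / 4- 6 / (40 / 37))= -18180313 / 272160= -66.80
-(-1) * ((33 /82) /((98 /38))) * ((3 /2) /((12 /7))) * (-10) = -3135 /2296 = -1.37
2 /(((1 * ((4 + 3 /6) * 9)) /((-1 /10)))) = -2 /405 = -0.00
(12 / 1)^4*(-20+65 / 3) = 34560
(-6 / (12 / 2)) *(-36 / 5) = 36 / 5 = 7.20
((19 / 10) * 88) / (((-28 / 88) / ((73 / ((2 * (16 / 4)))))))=-167827 / 35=-4795.06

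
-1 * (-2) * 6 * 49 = 588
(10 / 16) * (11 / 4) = 55 / 32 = 1.72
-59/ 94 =-0.63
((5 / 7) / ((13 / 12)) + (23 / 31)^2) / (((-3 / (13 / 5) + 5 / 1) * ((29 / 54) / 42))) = 17139438 / 696725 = 24.60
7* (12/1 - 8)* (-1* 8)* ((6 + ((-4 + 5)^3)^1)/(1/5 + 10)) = -7840/51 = -153.73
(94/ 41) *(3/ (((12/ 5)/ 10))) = 1175/ 41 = 28.66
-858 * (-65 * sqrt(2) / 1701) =18590 * sqrt(2) / 567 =46.37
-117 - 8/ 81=-9485/ 81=-117.10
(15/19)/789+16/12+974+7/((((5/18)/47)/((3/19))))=1162.34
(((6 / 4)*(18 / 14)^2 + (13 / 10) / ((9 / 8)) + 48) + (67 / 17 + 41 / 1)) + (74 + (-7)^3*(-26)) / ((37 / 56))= 38019185539 / 2773890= 13706.09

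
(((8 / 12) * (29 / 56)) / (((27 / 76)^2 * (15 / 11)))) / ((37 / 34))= 15661624 / 8496495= 1.84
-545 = -545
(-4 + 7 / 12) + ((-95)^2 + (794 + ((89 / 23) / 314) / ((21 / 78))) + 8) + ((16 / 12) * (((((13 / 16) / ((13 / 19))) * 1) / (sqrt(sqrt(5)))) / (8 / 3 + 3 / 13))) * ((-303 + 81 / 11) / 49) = 2979742475 / 303324 - 200811 * 5^(3 / 4) / 304535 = 9821.42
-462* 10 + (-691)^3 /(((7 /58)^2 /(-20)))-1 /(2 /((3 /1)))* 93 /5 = 453026952104.75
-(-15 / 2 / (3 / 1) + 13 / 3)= -1.83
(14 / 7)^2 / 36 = 1 / 9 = 0.11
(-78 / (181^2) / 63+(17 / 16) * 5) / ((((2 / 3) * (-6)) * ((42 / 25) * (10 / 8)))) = -292389845 / 462323232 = -0.63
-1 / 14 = -0.07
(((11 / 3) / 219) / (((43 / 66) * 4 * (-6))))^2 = 14641 / 12769904016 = 0.00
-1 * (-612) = 612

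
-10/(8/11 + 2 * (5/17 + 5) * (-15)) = 0.06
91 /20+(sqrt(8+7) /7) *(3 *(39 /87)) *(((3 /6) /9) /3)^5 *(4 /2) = 13 *sqrt(15) /15535083312+91 /20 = 4.55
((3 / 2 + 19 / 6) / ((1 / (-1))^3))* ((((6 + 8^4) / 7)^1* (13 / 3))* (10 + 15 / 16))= -4666025 / 36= -129611.81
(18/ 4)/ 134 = 9/ 268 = 0.03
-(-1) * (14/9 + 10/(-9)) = 4/9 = 0.44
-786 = -786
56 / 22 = 2.55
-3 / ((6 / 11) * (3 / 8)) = -44 / 3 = -14.67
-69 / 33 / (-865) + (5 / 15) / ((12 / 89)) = 847663 / 342540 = 2.47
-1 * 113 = -113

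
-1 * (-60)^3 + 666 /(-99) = 2375926 /11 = 215993.27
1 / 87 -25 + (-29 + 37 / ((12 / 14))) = -1883 / 174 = -10.82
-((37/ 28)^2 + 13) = -11561/ 784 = -14.75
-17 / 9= -1.89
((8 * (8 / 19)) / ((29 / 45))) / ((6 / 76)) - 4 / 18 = 17222 / 261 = 65.98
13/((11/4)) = 52/11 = 4.73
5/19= 0.26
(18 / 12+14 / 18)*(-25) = -56.94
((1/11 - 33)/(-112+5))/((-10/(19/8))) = -3439/47080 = -0.07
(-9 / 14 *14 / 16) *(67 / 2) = -603 / 32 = -18.84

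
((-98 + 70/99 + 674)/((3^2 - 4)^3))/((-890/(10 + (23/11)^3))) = -727291919/7329650625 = -0.10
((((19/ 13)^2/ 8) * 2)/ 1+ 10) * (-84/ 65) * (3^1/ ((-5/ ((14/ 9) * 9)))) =6280722/ 54925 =114.35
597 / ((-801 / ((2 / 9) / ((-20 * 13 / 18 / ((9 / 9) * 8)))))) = 1592 / 17355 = 0.09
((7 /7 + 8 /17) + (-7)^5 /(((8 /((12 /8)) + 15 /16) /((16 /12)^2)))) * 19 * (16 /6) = -1587780904 /6579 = -241340.77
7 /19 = 0.37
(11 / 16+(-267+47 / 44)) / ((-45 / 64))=20748 / 55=377.24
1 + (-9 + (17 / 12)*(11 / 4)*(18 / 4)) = 9.53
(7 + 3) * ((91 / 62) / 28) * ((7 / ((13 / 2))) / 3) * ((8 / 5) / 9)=28 / 837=0.03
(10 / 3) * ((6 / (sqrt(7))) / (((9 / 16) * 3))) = 320 * sqrt(7) / 189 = 4.48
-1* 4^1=-4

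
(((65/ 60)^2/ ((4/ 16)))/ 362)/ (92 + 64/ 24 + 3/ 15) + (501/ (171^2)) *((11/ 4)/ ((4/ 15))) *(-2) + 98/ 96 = 8938493681/ 13389154992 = 0.67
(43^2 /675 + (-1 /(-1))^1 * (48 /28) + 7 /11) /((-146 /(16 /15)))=-2116384 /56912625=-0.04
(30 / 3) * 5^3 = 1250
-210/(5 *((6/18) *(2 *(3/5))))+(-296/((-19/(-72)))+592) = -12059/19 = -634.68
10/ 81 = 0.12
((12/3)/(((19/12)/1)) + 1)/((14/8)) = 268/133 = 2.02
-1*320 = -320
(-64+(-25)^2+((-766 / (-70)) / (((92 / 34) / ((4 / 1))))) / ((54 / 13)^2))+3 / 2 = 330650492 / 586845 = 563.44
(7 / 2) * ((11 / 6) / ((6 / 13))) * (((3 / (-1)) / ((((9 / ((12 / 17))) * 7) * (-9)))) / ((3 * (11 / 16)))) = 104 / 4131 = 0.03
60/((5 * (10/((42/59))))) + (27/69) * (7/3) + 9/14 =2.41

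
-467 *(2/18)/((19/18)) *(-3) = 2802/19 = 147.47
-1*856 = -856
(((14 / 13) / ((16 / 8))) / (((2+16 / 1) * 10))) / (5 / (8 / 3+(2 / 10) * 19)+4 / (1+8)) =0.00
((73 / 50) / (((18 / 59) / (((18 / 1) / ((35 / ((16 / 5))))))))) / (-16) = -4307 / 8750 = -0.49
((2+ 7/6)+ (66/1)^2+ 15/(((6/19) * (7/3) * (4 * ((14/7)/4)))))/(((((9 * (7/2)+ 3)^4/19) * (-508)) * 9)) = -6973475/544078905363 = -0.00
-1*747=-747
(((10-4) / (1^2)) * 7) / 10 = 21 / 5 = 4.20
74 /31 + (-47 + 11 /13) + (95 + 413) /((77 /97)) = 18500102 /31031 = 596.18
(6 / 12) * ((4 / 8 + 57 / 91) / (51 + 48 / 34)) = 3485 / 324324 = 0.01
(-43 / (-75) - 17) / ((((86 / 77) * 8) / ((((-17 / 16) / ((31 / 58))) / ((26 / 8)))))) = 2922997 / 2599350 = 1.12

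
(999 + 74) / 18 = 1073 / 18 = 59.61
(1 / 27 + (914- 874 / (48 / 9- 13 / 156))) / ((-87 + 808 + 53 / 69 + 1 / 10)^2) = 7474188100 / 5209945690341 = 0.00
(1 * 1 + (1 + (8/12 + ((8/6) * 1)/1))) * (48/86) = 2.23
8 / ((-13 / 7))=-56 / 13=-4.31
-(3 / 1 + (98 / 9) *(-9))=95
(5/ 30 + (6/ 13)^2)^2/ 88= 13475/ 8225568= 0.00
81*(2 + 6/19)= 3564/19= 187.58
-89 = -89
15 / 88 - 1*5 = -425 / 88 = -4.83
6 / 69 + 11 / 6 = 265 / 138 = 1.92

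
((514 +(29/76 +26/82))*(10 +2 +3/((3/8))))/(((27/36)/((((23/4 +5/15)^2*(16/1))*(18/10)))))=34186622116/2337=14628421.96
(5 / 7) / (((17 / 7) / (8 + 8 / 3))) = 3.14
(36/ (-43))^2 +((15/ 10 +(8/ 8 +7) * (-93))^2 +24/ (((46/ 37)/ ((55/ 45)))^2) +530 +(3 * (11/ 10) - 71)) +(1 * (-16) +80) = 291482484660217/ 528185340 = 551856.45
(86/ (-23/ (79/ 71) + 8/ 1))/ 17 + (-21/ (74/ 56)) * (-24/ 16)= 14757616/ 629629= 23.44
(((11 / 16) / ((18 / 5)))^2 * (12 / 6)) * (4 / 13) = 3025 / 134784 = 0.02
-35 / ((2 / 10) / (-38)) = 6650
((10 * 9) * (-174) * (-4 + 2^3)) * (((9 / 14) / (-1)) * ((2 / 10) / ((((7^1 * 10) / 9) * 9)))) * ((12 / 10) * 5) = 169128 / 245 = 690.32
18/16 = 9/8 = 1.12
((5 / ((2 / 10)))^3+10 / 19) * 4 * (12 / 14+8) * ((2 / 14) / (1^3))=73627480 / 931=79084.30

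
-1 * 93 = -93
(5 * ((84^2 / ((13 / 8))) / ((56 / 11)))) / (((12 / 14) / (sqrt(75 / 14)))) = 23100 * sqrt(42) / 13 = 11515.78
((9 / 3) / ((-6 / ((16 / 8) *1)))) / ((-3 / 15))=5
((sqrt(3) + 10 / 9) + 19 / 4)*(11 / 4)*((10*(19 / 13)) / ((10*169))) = 209*sqrt(3) / 8788 + 44099 / 316368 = 0.18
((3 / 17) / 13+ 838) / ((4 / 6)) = 1257.02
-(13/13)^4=-1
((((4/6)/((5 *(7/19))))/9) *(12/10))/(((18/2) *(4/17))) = 323/14175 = 0.02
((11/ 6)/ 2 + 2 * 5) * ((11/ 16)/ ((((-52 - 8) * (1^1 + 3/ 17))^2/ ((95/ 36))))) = 7912531/ 1990656000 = 0.00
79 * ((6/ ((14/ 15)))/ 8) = 3555/ 56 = 63.48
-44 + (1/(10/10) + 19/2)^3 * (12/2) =27607/4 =6901.75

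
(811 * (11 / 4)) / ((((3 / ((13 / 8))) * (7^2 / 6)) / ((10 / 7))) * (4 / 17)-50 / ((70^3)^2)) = 1159749135545000 / 1291315423779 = 898.11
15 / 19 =0.79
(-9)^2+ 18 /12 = 165 /2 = 82.50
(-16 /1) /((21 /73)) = -1168 /21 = -55.62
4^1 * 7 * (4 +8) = 336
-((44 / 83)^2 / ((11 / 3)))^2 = -278784 / 47458321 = -0.01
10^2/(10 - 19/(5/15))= -100/47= -2.13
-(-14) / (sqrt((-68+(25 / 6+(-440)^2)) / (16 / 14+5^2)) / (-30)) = -180*sqrt(991679318) / 1161217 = -4.88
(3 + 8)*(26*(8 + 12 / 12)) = 2574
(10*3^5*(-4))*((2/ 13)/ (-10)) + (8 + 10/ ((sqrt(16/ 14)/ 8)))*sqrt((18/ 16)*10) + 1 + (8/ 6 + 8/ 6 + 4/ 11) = 12*sqrt(5) + 65881/ 429 + 30*sqrt(70) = 431.40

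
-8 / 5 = -1.60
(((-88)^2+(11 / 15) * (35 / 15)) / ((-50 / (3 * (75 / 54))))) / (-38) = 348557 / 20520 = 16.99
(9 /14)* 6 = 27 /7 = 3.86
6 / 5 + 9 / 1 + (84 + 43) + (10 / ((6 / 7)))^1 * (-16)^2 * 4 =181258 / 15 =12083.87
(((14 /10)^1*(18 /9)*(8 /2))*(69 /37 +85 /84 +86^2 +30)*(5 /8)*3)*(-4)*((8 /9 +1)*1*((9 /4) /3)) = -392512133 /444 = -884036.34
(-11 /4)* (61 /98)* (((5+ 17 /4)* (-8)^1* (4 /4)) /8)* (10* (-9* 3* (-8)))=3351645 /98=34200.46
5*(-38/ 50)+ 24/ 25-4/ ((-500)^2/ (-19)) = -177481/ 62500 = -2.84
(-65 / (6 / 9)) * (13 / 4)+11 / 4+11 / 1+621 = 2543 / 8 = 317.88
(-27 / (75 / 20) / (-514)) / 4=9 / 2570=0.00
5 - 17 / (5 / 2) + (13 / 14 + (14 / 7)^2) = 219 / 70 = 3.13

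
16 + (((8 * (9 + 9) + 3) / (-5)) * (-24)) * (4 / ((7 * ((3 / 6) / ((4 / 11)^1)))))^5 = 6835158544 / 276202465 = 24.75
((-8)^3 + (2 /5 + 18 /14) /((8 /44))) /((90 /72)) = -70382 /175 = -402.18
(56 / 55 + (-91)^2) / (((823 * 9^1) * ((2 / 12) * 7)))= 0.96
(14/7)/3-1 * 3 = -7/3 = -2.33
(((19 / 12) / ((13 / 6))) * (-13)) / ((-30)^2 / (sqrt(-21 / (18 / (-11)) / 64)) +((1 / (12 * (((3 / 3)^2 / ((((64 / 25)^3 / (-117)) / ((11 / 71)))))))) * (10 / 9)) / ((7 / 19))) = -32079392804443359375 * sqrt(462) / 145876815851472304942976 - 623456133300000 / 1139662623839627382367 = -0.00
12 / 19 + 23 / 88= 1493 / 1672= 0.89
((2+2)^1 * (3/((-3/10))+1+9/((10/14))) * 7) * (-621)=-62596.80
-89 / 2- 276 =-320.50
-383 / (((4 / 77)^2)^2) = -13463614703 / 256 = -52592244.93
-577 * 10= -5770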